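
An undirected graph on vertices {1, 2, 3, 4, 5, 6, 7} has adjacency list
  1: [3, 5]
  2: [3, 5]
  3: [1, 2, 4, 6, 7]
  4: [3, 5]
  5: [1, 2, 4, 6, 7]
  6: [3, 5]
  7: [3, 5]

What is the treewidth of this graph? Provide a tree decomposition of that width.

Treewidth 2.
Bags: B1 = {3, 5, 6}  B2 = {3, 5, 7}  B3 = {1, 3, 5}  B4 = {3, 4, 5}  B5 = {2, 3, 5}
Tree: B1–B2, B2–B3, B3–B4, B4–B5

The largest bag has 3 vertices, giving width 2; this decomposition certifies tw(G) ≤ 2. Since 3–6–5–7–3 is a cycle in G, G is not acyclic. Forests are exactly the graphs of treewidth ≤ 1, so tw(G) ≥ 2. The upper and lower bounds meet at 2, so that is the treewidth.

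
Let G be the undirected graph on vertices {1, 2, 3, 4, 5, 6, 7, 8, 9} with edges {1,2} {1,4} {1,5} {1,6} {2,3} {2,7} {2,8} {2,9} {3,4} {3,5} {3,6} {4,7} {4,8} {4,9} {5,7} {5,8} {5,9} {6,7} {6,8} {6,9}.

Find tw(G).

4

A width-4 tree decomposition is:
Bags: B1 = {1, 2, 4, 5, 6}  B2 = {2, 4, 5, 6, 8}  B3 = {2, 3, 4, 5, 6}  B4 = {2, 4, 5, 6, 9}  B5 = {2, 4, 5, 6, 7}
Tree: B1–B2, B2–B3, B3–B4, B4–B5
Each bag holds 5 vertices, so the decomposition has width 4, which upper-bounds the treewidth. For the lower bound: the 5 vertex sets {1,4}, {5,8}, {3,6}, {2}, {9} are disjoint, each induces a connected subgraph, and every pair is joined by at least one edge of G. Contracting each set to a single vertex therefore yields K_{5} as a minor, and since treewidth is minor-monotone, tw(G) ≥ tw(K_{5}) = 4. Therefore the treewidth is 4.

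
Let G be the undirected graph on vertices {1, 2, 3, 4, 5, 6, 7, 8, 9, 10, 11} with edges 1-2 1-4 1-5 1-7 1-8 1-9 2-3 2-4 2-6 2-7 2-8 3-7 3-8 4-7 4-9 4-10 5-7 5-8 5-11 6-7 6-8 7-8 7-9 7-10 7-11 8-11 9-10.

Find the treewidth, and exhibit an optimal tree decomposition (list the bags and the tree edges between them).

Treewidth 3.
One optimal decomposition is:
Bags: B1 = {1, 2, 7, 8}  B2 = {1, 2, 4, 7}  B3 = {1, 4, 7, 9}  B4 = {4, 7, 9, 10}  B5 = {2, 6, 7, 8}  B6 = {2, 3, 7, 8}  B7 = {1, 5, 7, 8}  B8 = {5, 7, 8, 11}
Tree: B1–B2, B2–B3, B3–B4, B1–B5, B1–B6, B1–B7, B7–B8

The largest bag has 4 vertices, giving width 3; this decomposition certifies tw(G) ≤ 3. Conversely, {1, 2, 7, 8} is a clique of size 4, and the vertices of any clique must share a bag in every tree decomposition; so some bag has ≥ 4 vertices and tw(G) ≥ 3. Combining the bounds, tw(G) = 3.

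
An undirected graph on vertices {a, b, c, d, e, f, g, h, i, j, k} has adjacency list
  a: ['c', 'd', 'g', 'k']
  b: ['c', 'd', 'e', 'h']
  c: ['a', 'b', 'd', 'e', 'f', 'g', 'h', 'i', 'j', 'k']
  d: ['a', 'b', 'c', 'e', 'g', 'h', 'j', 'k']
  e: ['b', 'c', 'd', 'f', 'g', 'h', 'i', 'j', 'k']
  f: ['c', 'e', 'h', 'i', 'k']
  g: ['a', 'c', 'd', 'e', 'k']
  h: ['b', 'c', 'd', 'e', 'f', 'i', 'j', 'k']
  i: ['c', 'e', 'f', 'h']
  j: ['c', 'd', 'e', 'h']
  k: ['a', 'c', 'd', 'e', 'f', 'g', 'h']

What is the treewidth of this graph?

4

A width-4 tree decomposition is:
Bags: B1 = {c, e, f, h, k}  B2 = {c, e, f, h, i}  B3 = {c, d, e, h, k}  B4 = {b, c, d, e, h}  B5 = {c, d, e, g, k}  B6 = {a, c, d, g, k}  B7 = {c, d, e, h, j}
Tree: B1–B2, B1–B3, B3–B4, B3–B5, B5–B6, B4–B7
The largest bag has 5 vertices, giving width 4; this decomposition certifies tw(G) ≤ 4. For the lower bound, the 5 vertices {c, d, e, g, k} are pairwise adjacent, and any tree decomposition puts a clique entirely inside one bag — forcing width ≥ 4. The upper and lower bounds meet at 4, so that is the treewidth.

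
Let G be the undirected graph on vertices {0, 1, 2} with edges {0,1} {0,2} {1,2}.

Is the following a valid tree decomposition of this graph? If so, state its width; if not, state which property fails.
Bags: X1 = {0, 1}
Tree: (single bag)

A tree decomposition must satisfy three properties: every vertex lies in some bag; for every edge, both endpoints lie together in some bag; and for every vertex, the bags containing it form a connected subtree. Here vertex 2 appears in no bag, so the decomposition is invalid.

No — vertex 2 appears in no bag.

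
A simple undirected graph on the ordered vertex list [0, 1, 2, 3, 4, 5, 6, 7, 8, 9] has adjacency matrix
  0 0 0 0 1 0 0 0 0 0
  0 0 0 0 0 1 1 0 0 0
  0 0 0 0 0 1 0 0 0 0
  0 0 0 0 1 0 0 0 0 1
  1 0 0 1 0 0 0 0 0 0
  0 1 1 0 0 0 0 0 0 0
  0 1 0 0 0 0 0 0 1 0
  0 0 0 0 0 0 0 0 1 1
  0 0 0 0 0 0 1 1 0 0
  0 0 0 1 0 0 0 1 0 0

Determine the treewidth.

A width-1 tree decomposition is:
Bags: B1 = {0, 4}  B2 = {3, 4}  B3 = {3, 9}  B4 = {7, 9}  B5 = {7, 8}  B6 = {6, 8}  B7 = {1, 6}  B8 = {1, 5}  B9 = {2, 5}
Tree: B1–B2, B2–B3, B3–B4, B4–B5, B5–B6, B6–B7, B7–B8, B8–B9
Each bag holds 2 vertices, so the decomposition has width 1, which upper-bounds the treewidth. Since G has at least one edge (e.g. 0–4), it is not an edgeless graph, so tw(G) ≥ 1. The upper and lower bounds meet at 1, so that is the treewidth.

1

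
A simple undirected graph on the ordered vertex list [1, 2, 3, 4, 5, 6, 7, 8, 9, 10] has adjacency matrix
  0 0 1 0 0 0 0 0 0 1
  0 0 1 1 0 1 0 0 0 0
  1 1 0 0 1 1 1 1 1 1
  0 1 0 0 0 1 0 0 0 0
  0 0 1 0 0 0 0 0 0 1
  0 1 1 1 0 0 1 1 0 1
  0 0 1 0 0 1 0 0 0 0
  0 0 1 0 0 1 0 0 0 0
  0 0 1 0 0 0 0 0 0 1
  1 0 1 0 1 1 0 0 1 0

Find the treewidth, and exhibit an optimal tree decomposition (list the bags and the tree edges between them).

Each bag holds 3 vertices, so the decomposition has width 2, which upper-bounds the treewidth. On the other hand G contains the 3-clique {1, 3, 10}. A clique must lie in a single bag of any decomposition, so no decomposition can have width below 2. Hence tw(G) = 2 exactly.

Treewidth 2.
One such decomposition:
Bags: B1 = {2, 3, 6}  B2 = {3, 6, 10}  B3 = {3, 6, 8}  B4 = {1, 3, 10}  B5 = {3, 6, 7}  B6 = {3, 5, 10}  B7 = {3, 9, 10}  B8 = {2, 4, 6}
Tree: B1–B2, B1–B3, B2–B4, B1–B5, B2–B6, B6–B7, B1–B8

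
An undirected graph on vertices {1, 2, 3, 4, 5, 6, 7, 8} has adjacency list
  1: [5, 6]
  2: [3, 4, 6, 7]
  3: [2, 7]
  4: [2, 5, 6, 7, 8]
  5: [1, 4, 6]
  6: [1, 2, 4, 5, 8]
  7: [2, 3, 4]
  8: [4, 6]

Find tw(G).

2

A width-2 tree decomposition is:
Bags: B1 = {4, 6, 8}  B2 = {4, 5, 6}  B3 = {2, 4, 6}  B4 = {2, 4, 7}  B5 = {1, 5, 6}  B6 = {2, 3, 7}
Tree: B1–B2, B2–B3, B3–B4, B2–B5, B4–B6
Every bag has size at most 3, so the width is 3 − 1 = 2 and tw(G) ≤ 2. On the other hand G contains the 3-clique {1, 5, 6}. A clique must lie in a single bag of any decomposition, so no decomposition can have width below 2. The upper and lower bounds meet at 2, so that is the treewidth.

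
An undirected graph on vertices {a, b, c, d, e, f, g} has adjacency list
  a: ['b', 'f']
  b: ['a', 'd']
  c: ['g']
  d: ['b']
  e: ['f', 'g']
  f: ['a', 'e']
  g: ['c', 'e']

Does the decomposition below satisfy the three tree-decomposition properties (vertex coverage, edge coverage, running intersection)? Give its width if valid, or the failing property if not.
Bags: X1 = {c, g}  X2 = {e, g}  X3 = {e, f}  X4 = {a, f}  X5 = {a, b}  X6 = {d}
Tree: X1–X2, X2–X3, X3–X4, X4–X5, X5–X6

No — edge (b,d) lies in no bag.

A tree decomposition must satisfy three properties: every vertex lies in some bag; for every edge, both endpoints lie together in some bag; and for every vertex, the bags containing it form a connected subtree. Here edge (b,d) lies in no bag, so the decomposition is invalid.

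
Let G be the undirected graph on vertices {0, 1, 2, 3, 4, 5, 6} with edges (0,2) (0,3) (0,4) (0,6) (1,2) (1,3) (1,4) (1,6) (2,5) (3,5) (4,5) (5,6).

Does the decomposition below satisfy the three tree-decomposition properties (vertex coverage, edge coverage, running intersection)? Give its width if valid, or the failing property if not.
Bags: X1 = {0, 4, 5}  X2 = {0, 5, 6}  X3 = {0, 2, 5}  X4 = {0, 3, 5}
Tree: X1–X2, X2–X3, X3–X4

A tree decomposition must satisfy three properties: every vertex lies in some bag; for every edge, both endpoints lie together in some bag; and for every vertex, the bags containing it form a connected subtree. Here vertex 1 appears in no bag, so the decomposition is invalid.

No — vertex 1 appears in no bag.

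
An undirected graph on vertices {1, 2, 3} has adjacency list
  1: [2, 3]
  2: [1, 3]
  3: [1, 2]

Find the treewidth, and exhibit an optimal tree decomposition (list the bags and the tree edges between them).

Treewidth 2.
One optimal decomposition is:
Bags: B1 = {1, 2, 3}
Tree: (single bag)

A single bag containing all 3 vertices is trivially a valid decomposition of width 2. On the other hand G contains the 3-clique {1, 2, 3}. A clique must lie in a single bag of any decomposition, so no decomposition can have width below 2. Combining the bounds, tw(G) = 2.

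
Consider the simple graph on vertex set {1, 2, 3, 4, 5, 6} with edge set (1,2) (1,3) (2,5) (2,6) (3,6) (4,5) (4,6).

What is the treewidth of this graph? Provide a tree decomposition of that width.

Treewidth 2.
One optimal decomposition is:
Bags: B1 = {4, 5, 6}  B2 = {2, 5, 6}  B3 = {2, 3, 6}  B4 = {1, 2, 3}
Tree: B1–B2, B2–B3, B3–B4

Every bag has size at most 3, so the width is 3 − 1 = 2 and tw(G) ≤ 2. The edges 4–5–2–6–4 form a cycle, so G is not a tree and its treewidth is at least 2. The upper and lower bounds meet at 2, so that is the treewidth.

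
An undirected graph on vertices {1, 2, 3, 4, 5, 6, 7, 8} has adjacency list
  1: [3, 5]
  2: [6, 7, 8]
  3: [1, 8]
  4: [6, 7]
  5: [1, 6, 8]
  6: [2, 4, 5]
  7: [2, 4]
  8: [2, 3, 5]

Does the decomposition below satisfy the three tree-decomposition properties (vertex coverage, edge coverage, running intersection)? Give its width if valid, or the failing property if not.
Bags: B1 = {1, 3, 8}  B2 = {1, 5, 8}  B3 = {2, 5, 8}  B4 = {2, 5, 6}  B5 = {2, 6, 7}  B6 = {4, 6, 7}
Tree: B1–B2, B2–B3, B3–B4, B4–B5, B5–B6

Yes; width 2.

Checking the three conditions: (i) the bags cover all of {1, 2, 3, 4, 5, 6, 7, 8}; (ii) for each edge, some bag contains both endpoints; (iii) the bags containing any fixed vertex form a subtree. All hold, so the decomposition is valid with width 3 − 1 = 2.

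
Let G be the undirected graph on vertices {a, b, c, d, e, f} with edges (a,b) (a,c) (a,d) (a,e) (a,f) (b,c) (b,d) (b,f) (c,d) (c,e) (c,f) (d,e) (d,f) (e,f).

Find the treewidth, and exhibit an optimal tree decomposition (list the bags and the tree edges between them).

Treewidth 4.
One such decomposition:
Bags: B1 = {a, c, d, e, f}  B2 = {a, b, c, d, f}
Tree: B1–B2

Every bag has size at most 5, so the width is 5 − 1 = 4 and tw(G) ≤ 4. For the lower bound, the 5 vertices {a, c, d, e, f} are pairwise adjacent, and any tree decomposition puts a clique entirely inside one bag — forcing width ≥ 4. Therefore the treewidth is 4.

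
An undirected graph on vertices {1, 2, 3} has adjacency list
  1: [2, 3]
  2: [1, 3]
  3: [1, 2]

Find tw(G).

2

A width-2 tree decomposition is:
Bags: B1 = {1, 2, 3}
Tree: (single bag)
With just one bag of size 3, the width is 3 − 1 = 2, so tw(G) ≤ 2. Conversely, {1, 2, 3} is a clique of size 3, and the vertices of any clique must share a bag in every tree decomposition; so some bag has ≥ 3 vertices and tw(G) ≥ 2. Hence tw(G) = 2 exactly.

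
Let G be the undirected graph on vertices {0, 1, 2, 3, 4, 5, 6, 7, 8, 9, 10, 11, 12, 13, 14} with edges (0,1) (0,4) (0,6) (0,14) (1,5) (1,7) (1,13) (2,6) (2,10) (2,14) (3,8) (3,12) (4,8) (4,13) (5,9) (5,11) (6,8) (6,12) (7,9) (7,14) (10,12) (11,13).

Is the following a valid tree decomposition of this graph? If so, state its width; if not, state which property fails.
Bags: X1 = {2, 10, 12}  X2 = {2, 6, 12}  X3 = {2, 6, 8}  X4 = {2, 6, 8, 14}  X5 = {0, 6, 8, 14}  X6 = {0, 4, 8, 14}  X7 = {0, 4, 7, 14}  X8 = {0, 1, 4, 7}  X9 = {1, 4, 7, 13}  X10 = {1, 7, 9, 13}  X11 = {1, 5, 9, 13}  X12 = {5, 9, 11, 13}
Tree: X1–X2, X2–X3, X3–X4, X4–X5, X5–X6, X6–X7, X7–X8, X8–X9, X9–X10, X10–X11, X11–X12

No — vertex 3 appears in no bag.

A tree decomposition must satisfy three properties: every vertex lies in some bag; for every edge, both endpoints lie together in some bag; and for every vertex, the bags containing it form a connected subtree. Here vertex 3 appears in no bag, so the decomposition is invalid.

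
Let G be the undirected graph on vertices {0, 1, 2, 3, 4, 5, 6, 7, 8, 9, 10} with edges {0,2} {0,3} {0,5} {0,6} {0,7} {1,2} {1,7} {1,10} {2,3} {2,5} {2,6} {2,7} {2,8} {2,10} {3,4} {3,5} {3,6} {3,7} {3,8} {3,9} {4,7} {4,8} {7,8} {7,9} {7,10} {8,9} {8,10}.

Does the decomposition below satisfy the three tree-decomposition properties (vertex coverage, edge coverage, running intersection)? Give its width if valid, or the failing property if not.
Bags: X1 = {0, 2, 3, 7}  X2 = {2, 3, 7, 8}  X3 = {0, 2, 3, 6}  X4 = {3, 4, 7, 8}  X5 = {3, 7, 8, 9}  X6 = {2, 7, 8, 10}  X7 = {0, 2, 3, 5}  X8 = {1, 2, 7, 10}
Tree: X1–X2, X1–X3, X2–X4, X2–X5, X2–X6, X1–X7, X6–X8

Checking the three conditions: (i) the bags cover all of {0, 1, 2, 3, 4, 5, 6, 7, 8, 9, 10}; (ii) for each edge, some bag contains both endpoints; (iii) the bags containing any fixed vertex form a subtree. All hold, so the decomposition is valid with width 4 − 1 = 3.

Yes; width 3.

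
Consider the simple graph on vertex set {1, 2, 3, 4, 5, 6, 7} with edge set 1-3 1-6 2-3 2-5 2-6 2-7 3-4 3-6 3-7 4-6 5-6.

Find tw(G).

A width-2 tree decomposition is:
Bags: B1 = {2, 3, 6}  B2 = {2, 3, 7}  B3 = {1, 3, 6}  B4 = {3, 4, 6}  B5 = {2, 5, 6}
Tree: B1–B2, B1–B3, B1–B4, B1–B5
Every bag has size at most 3, so the width is 3 − 1 = 2 and tw(G) ≤ 2. On the other hand G contains the 3-clique {1, 3, 6}. A clique must lie in a single bag of any decomposition, so no decomposition can have width below 2. The upper and lower bounds meet at 2, so that is the treewidth.

2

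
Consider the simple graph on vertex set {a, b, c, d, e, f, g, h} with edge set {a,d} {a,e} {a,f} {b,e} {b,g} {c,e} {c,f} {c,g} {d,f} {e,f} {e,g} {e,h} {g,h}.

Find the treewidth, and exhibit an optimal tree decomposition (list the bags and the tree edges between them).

The largest bag has 3 vertices, giving width 2; this decomposition certifies tw(G) ≤ 2. For the lower bound, the 3 vertices {a, d, f} are pairwise adjacent, and any tree decomposition puts a clique entirely inside one bag — forcing width ≥ 2. Combining the bounds, tw(G) = 2.

Treewidth 2.
Bags: B1 = {c, e, f}  B2 = {c, e, g}  B3 = {a, e, f}  B4 = {e, g, h}  B5 = {a, d, f}  B6 = {b, e, g}
Tree: B1–B2, B1–B3, B2–B4, B3–B5, B4–B6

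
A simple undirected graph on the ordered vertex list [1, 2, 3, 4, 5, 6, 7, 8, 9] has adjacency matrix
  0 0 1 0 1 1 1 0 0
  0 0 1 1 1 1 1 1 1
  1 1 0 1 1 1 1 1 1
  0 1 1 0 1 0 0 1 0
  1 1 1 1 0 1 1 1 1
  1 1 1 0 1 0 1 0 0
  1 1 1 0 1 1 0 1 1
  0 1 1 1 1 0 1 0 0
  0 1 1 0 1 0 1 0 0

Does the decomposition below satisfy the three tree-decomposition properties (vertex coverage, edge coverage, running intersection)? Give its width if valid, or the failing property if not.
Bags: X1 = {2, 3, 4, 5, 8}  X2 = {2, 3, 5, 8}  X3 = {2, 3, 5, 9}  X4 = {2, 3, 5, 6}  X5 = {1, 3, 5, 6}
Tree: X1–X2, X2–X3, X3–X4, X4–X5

No — vertex 7 appears in no bag.

A tree decomposition must satisfy three properties: every vertex lies in some bag; for every edge, both endpoints lie together in some bag; and for every vertex, the bags containing it form a connected subtree. Here vertex 7 appears in no bag, so the decomposition is invalid.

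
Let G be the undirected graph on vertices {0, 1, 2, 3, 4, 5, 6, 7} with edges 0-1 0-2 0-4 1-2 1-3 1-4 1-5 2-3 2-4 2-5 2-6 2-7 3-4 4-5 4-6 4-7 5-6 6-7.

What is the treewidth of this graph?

3

A width-3 tree decomposition is:
Bags: B1 = {2, 4, 5, 6}  B2 = {1, 2, 4, 5}  B3 = {2, 4, 6, 7}  B4 = {0, 1, 2, 4}  B5 = {1, 2, 3, 4}
Tree: B1–B2, B1–B3, B2–B4, B2–B5
Every bag has size at most 4, so the width is 4 − 1 = 3 and tw(G) ≤ 3. On the other hand G contains the 4-clique {0, 1, 2, 4}. A clique must lie in a single bag of any decomposition, so no decomposition can have width below 3. Combining the bounds, tw(G) = 3.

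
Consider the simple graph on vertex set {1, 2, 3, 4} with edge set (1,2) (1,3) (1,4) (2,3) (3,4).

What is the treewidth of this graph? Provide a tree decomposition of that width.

Treewidth 2.
One such decomposition:
Bags: B1 = {1, 2, 3}  B2 = {1, 3, 4}
Tree: B1–B2

The largest bag has 3 vertices, giving width 2; this decomposition certifies tw(G) ≤ 2. For the lower bound, the 3 vertices {1, 2, 3} are pairwise adjacent, and any tree decomposition puts a clique entirely inside one bag — forcing width ≥ 2. Therefore the treewidth is 2.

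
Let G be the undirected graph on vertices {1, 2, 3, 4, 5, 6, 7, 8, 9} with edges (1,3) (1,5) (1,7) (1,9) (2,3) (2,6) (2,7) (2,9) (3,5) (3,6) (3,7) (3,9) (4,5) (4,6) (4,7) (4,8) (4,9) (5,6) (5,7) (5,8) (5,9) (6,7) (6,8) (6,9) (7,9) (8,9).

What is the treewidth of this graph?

4

A width-4 tree decomposition is:
Bags: B1 = {4, 5, 6, 8, 9}  B2 = {4, 5, 6, 7, 9}  B3 = {3, 5, 6, 7, 9}  B4 = {1, 3, 5, 7, 9}  B5 = {2, 3, 6, 7, 9}
Tree: B1–B2, B2–B3, B3–B4, B3–B5
Every bag has size at most 5, so the width is 5 − 1 = 4 and tw(G) ≤ 4. For the lower bound, the 5 vertices {2, 3, 6, 7, 9} are pairwise adjacent, and any tree decomposition puts a clique entirely inside one bag — forcing width ≥ 4. Therefore the treewidth is 4.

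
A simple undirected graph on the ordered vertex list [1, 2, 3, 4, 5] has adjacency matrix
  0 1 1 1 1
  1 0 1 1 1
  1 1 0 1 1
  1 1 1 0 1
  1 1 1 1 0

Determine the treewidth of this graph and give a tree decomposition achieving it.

Treewidth 4.
Bags: B1 = {1, 2, 3, 4, 5}
Tree: (single bag)

With just one bag of size 5, the width is 5 − 1 = 4, so tw(G) ≤ 4. On the other hand G contains the 5-clique {1, 2, 3, 4, 5}. A clique must lie in a single bag of any decomposition, so no decomposition can have width below 4. Combining the bounds, tw(G) = 4.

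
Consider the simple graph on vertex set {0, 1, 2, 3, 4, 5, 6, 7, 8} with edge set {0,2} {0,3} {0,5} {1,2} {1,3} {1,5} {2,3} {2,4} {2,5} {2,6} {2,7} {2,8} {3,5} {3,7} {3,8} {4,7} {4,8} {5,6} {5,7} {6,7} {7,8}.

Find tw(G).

A width-3 tree decomposition is:
Bags: B1 = {2, 3, 5, 7}  B2 = {2, 3, 7, 8}  B3 = {2, 4, 7, 8}  B4 = {0, 2, 3, 5}  B5 = {1, 2, 3, 5}  B6 = {2, 5, 6, 7}
Tree: B1–B2, B2–B3, B1–B4, B4–B5, B1–B6
The largest bag has 4 vertices, giving width 3; this decomposition certifies tw(G) ≤ 3. For the lower bound, the 4 vertices {2, 3, 7, 8} are pairwise adjacent, and any tree decomposition puts a clique entirely inside one bag — forcing width ≥ 3. Hence tw(G) = 3 exactly.

3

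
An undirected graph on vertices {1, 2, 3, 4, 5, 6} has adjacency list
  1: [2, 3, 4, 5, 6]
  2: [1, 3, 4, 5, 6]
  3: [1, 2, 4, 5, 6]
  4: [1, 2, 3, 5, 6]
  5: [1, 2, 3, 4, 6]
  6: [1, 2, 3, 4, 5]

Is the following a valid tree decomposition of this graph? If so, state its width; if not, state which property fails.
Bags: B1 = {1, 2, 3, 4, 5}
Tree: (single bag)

No — vertex 6 appears in no bag.

A tree decomposition must satisfy three properties: every vertex lies in some bag; for every edge, both endpoints lie together in some bag; and for every vertex, the bags containing it form a connected subtree. Here vertex 6 appears in no bag, so the decomposition is invalid.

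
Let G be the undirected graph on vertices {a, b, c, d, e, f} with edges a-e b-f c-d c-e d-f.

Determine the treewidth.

1

A width-1 tree decomposition is:
Bags: B1 = {d, f}  B2 = {b, f}  B3 = {c, d}  B4 = {c, e}  B5 = {a, e}
Tree: B1–B2, B1–B3, B3–B4, B4–B5
The largest bag has 2 vertices, giving width 1; this decomposition certifies tw(G) ≤ 1. G has an edge, so its treewidth is at least 1. The upper and lower bounds meet at 1, so that is the treewidth.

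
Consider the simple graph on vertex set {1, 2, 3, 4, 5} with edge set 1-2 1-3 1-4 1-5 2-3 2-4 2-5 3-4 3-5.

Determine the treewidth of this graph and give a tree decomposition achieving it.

Each bag holds 4 vertices, so the decomposition has width 3, which upper-bounds the treewidth. For the lower bound, the 4 vertices {1, 2, 3, 4} are pairwise adjacent, and any tree decomposition puts a clique entirely inside one bag — forcing width ≥ 3. The upper and lower bounds meet at 3, so that is the treewidth.

Treewidth 3.
Bags: B1 = {1, 2, 3, 4}  B2 = {1, 2, 3, 5}
Tree: B1–B2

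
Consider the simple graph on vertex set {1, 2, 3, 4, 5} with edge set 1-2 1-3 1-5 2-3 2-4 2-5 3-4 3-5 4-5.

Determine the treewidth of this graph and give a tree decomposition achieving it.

Treewidth 3.
One optimal decomposition is:
Bags: B1 = {1, 2, 3, 5}  B2 = {2, 3, 4, 5}
Tree: B1–B2

Every bag has size at most 4, so the width is 4 − 1 = 3 and tw(G) ≤ 3. Conversely, {1, 2, 3, 5} is a clique of size 4, and the vertices of any clique must share a bag in every tree decomposition; so some bag has ≥ 4 vertices and tw(G) ≥ 3. Therefore the treewidth is 3.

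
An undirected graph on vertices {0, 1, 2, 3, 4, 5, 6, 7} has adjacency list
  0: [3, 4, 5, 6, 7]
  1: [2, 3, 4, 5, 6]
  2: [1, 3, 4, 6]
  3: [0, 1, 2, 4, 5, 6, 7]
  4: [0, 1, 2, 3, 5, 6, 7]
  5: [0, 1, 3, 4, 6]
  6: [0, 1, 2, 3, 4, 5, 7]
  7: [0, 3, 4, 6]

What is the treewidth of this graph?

A width-4 tree decomposition is:
Bags: B1 = {1, 2, 3, 4, 6}  B2 = {1, 3, 4, 5, 6}  B3 = {0, 3, 4, 5, 6}  B4 = {0, 3, 4, 6, 7}
Tree: B1–B2, B2–B3, B3–B4
The largest bag has 5 vertices, giving width 4; this decomposition certifies tw(G) ≤ 4. For the lower bound, the 5 vertices {0, 3, 4, 5, 6} are pairwise adjacent, and any tree decomposition puts a clique entirely inside one bag — forcing width ≥ 4. The upper and lower bounds meet at 4, so that is the treewidth.

4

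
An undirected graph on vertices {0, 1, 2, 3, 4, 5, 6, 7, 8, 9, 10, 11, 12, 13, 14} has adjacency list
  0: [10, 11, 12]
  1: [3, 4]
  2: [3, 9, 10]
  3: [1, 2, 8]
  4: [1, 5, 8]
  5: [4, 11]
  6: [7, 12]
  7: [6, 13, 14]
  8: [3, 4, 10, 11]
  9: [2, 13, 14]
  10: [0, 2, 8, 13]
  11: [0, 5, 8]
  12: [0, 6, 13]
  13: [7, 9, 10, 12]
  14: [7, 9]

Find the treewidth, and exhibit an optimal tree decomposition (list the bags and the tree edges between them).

Treewidth 3.
One optimal decomposition is:
Bags: B1 = {6, 7, 9, 14}  B2 = {6, 7, 9, 13}  B3 = {6, 9, 12, 13}  B4 = {2, 9, 12, 13}  B5 = {2, 10, 12, 13}  B6 = {0, 2, 10, 12}  B7 = {0, 2, 3, 10}  B8 = {0, 3, 8, 10}  B9 = {0, 3, 8, 11}  B10 = {1, 3, 8, 11}  B11 = {1, 4, 8, 11}  B12 = {1, 4, 5, 11}
Tree: B1–B2, B2–B3, B3–B4, B4–B5, B5–B6, B6–B7, B7–B8, B8–B9, B9–B10, B10–B11, B11–B12

The largest bag has 4 vertices, giving width 3; this decomposition certifies tw(G) ≤ 3. For the lower bound: the 4 vertex sets {6,7,14}, {9}, {13}, {0,2,10,12} are disjoint, each induces a connected subgraph, and every pair is joined by at least one edge of G. Contracting each set to a single vertex therefore yields K_{4} as a minor, and since treewidth is minor-monotone, tw(G) ≥ tw(K_{4}) = 3. The upper and lower bounds meet at 3, so that is the treewidth.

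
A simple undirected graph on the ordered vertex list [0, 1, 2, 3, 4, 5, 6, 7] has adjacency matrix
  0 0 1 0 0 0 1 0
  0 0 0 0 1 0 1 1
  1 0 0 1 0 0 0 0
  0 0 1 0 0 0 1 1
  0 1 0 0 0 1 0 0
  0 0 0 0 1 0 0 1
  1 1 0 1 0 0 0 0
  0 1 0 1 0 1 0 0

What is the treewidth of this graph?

2

A width-2 tree decomposition is:
Bags: B1 = {4, 5, 7}  B2 = {1, 4, 7}  B3 = {1, 3, 7}  B4 = {1, 3, 6}  B5 = {2, 3, 6}  B6 = {0, 2, 6}
Tree: B1–B2, B2–B3, B3–B4, B4–B5, B5–B6
Each bag holds 3 vertices, so the decomposition has width 2, which upper-bounds the treewidth. For the lower bound, G contains the cycle 5–4–1–7–5, so G is not a forest; only forests have treewidth ≤ 1, hence tw(G) ≥ 2. Combining the bounds, tw(G) = 2.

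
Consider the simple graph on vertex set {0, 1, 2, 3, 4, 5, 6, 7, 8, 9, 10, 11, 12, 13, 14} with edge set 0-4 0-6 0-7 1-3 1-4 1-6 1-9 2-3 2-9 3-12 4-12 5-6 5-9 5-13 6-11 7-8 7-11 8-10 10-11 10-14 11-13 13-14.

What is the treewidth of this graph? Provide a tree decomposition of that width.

Treewidth 3.
One optimal decomposition is:
Bags: B1 = {2, 3, 4, 12}  B2 = {1, 2, 3, 4}  B3 = {1, 2, 4, 9}  B4 = {0, 1, 4, 9}  B5 = {0, 1, 6, 9}  B6 = {0, 5, 6, 9}  B7 = {0, 5, 6, 7}  B8 = {5, 6, 7, 11}  B9 = {5, 7, 11, 13}  B10 = {7, 8, 11, 13}  B11 = {8, 10, 11, 13}  B12 = {8, 10, 13, 14}
Tree: B1–B2, B2–B3, B3–B4, B4–B5, B5–B6, B6–B7, B7–B8, B8–B9, B9–B10, B10–B11, B11–B12

Every bag has size at most 4, so the width is 4 − 1 = 3 and tw(G) ≤ 3. For the lower bound: the 4 vertex sets {2,3,12}, {4}, {1}, {0,5,6,9} are disjoint, each induces a connected subgraph, and every pair is joined by at least one edge of G. Contracting each set to a single vertex therefore yields K_{4} as a minor, and since treewidth is minor-monotone, tw(G) ≥ tw(K_{4}) = 3. Therefore the treewidth is 3.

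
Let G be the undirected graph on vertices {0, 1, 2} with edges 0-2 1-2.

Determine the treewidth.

1

A width-1 tree decomposition is:
Bags: B1 = {1, 2}  B2 = {0, 2}
Tree: B1–B2
Every bag has size at most 2, so the width is 2 − 1 = 1 and tw(G) ≤ 1. G has an edge, so its treewidth is at least 1. The upper and lower bounds meet at 1, so that is the treewidth.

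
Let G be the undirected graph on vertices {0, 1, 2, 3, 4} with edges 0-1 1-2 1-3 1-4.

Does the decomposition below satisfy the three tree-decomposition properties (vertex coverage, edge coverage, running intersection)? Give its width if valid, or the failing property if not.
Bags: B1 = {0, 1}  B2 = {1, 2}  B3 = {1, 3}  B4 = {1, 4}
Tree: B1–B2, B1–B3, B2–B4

Yes; width 1.

Vertex coverage: the bags together contain {0, 1, 2, 3, 4}, the full vertex set. Edge coverage: each edge of G has both endpoints in at least one bag. Running intersection: for every vertex, the bags containing it form a connected subtree. All three properties hold, so this is a valid tree decomposition of width max|bag| − 1 = 1, and hence tw(G) ≤ 1.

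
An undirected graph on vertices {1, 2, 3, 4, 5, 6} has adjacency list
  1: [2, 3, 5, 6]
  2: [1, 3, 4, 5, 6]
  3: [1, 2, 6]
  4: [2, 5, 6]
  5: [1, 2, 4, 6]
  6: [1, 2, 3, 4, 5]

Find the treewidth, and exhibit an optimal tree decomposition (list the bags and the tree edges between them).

Each bag holds 4 vertices, so the decomposition has width 3, which upper-bounds the treewidth. On the other hand G contains the 4-clique {1, 2, 3, 6}. A clique must lie in a single bag of any decomposition, so no decomposition can have width below 3. Combining the bounds, tw(G) = 3.

Treewidth 3.
One optimal decomposition is:
Bags: B1 = {1, 2, 3, 6}  B2 = {1, 2, 5, 6}  B3 = {2, 4, 5, 6}
Tree: B1–B2, B2–B3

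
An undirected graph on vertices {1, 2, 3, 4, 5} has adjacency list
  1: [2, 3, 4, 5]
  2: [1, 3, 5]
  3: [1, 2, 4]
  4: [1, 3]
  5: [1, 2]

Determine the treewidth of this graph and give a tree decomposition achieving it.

Treewidth 2.
Bags: B1 = {1, 2, 5}  B2 = {1, 2, 3}  B3 = {1, 3, 4}
Tree: B1–B2, B2–B3

Every bag has size at most 3, so the width is 3 − 1 = 2 and tw(G) ≤ 2. Conversely, {1, 2, 3} is a clique of size 3, and the vertices of any clique must share a bag in every tree decomposition; so some bag has ≥ 3 vertices and tw(G) ≥ 2. Hence tw(G) = 2 exactly.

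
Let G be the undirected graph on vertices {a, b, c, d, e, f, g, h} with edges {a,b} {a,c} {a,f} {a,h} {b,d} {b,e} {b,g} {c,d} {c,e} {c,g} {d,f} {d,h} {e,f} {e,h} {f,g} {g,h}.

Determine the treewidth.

4

A width-4 tree decomposition is:
Bags: B1 = {a, c, d, e, g}  B2 = {a, d, e, g, h}  B3 = {a, b, d, e, g}  B4 = {a, d, e, f, g}
Tree: B1–B2, B2–B3, B3–B4
Each bag holds 5 vertices, so the decomposition has width 4, which upper-bounds the treewidth. For the lower bound: the 5 vertex sets {c,e}, {g,h}, {b,d}, {a}, {f} are disjoint, each induces a connected subgraph, and every pair is joined by at least one edge of G. Contracting each set to a single vertex therefore yields K_{5} as a minor, and since treewidth is minor-monotone, tw(G) ≥ tw(K_{5}) = 4. The upper and lower bounds meet at 4, so that is the treewidth.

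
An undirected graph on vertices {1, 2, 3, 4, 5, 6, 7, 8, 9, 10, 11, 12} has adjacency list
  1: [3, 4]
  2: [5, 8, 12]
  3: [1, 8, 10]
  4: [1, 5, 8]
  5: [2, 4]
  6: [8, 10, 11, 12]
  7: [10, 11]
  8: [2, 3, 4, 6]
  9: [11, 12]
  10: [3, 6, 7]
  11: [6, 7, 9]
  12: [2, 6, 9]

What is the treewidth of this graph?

A width-3 tree decomposition is:
Bags: B1 = {1, 3, 4, 5}  B2 = {3, 4, 5, 8}  B3 = {2, 3, 5, 8}  B4 = {2, 3, 8, 10}  B5 = {2, 6, 8, 10}  B6 = {2, 6, 10, 12}  B7 = {6, 7, 10, 12}  B8 = {6, 7, 11, 12}  B9 = {7, 9, 11, 12}
Tree: B1–B2, B2–B3, B3–B4, B4–B5, B5–B6, B6–B7, B7–B8, B8–B9
Each bag holds 4 vertices, so the decomposition has width 3, which upper-bounds the treewidth. For the lower bound: the 4 vertex sets {1,4,5}, {3}, {8}, {2,6,10,12} are disjoint, each induces a connected subgraph, and every pair is joined by at least one edge of G. Contracting each set to a single vertex therefore yields K_{4} as a minor, and since treewidth is minor-monotone, tw(G) ≥ tw(K_{4}) = 3. Therefore the treewidth is 3.

3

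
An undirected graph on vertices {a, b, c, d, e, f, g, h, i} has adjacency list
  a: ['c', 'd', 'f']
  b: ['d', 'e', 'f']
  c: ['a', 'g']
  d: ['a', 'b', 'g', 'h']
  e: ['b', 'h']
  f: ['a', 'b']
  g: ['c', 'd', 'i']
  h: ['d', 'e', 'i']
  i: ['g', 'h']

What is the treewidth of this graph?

A width-3 tree decomposition is:
Bags: B1 = {a, c, f, g}  B2 = {a, d, f, g}  B3 = {b, d, f, g}  B4 = {b, d, g, i}  B5 = {b, d, h, i}  B6 = {b, e, h, i}
Tree: B1–B2, B2–B3, B3–B4, B4–B5, B5–B6
Each bag holds 4 vertices, so the decomposition has width 3, which upper-bounds the treewidth. For the lower bound: the 4 vertex sets {a,c,f}, {g}, {d}, {b,e,h,i} are disjoint, each induces a connected subgraph, and every pair is joined by at least one edge of G. Contracting each set to a single vertex therefore yields K_{4} as a minor, and since treewidth is minor-monotone, tw(G) ≥ tw(K_{4}) = 3. Combining the bounds, tw(G) = 3.

3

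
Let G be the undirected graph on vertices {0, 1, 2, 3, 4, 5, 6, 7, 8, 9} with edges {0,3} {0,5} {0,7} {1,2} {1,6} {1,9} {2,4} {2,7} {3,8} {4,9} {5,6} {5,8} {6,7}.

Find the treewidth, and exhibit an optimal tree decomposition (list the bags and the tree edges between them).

Each bag holds 3 vertices, so the decomposition has width 2, which upper-bounds the treewidth. The edges 8–3–0–5–8 form a cycle, so G is not a tree and its treewidth is at least 2. Therefore the treewidth is 2.

Treewidth 2.
One optimal decomposition is:
Bags: B1 = {3, 5, 8}  B2 = {0, 3, 5}  B3 = {0, 5, 6}  B4 = {0, 6, 7}  B5 = {1, 6, 7}  B6 = {1, 2, 7}  B7 = {1, 2, 9}  B8 = {2, 4, 9}
Tree: B1–B2, B2–B3, B3–B4, B4–B5, B5–B6, B6–B7, B7–B8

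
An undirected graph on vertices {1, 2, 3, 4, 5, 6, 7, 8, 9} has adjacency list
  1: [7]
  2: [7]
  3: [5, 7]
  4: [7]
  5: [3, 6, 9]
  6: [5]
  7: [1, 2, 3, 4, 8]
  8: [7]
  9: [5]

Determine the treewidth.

A width-1 tree decomposition is:
Bags: B1 = {1, 7}  B2 = {7, 8}  B3 = {3, 7}  B4 = {3, 5}  B5 = {5, 6}  B6 = {5, 9}  B7 = {4, 7}  B8 = {2, 7}
Tree: B1–B2, B1–B3, B3–B4, B4–B5, B5–B6, B2–B7, B1–B8
Each bag holds 2 vertices, so the decomposition has width 1, which upper-bounds the treewidth. G has an edge, so its treewidth is at least 1. Therefore the treewidth is 1.

1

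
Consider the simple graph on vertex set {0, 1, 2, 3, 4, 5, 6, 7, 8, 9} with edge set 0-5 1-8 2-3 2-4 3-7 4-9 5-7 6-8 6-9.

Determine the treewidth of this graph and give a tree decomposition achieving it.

Every bag has size at most 2, so the width is 2 − 1 = 1 and tw(G) ≤ 1. Since G has at least one edge (e.g. 0–5), it is not an edgeless graph, so tw(G) ≥ 1. Hence tw(G) = 1 exactly.

Treewidth 1.
One such decomposition:
Bags: B1 = {0, 5}  B2 = {5, 7}  B3 = {3, 7}  B4 = {2, 3}  B5 = {2, 4}  B6 = {4, 9}  B7 = {6, 9}  B8 = {6, 8}  B9 = {1, 8}
Tree: B1–B2, B2–B3, B3–B4, B4–B5, B5–B6, B6–B7, B7–B8, B8–B9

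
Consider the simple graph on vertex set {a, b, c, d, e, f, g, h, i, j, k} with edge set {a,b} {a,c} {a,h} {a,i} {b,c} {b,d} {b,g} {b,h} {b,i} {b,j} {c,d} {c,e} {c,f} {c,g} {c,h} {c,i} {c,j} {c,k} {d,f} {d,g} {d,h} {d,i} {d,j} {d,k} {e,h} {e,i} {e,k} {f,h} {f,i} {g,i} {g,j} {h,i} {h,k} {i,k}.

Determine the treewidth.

4

A width-4 tree decomposition is:
Bags: B1 = {c, d, f, h, i}  B2 = {b, c, d, h, i}  B3 = {a, b, c, h, i}  B4 = {b, c, d, g, i}  B5 = {b, c, d, g, j}  B6 = {c, d, h, i, k}  B7 = {c, e, h, i, k}
Tree: B1–B2, B2–B3, B2–B4, B4–B5, B1–B6, B6–B7
Each bag holds 5 vertices, so the decomposition has width 4, which upper-bounds the treewidth. For the lower bound, the 5 vertices {b, c, d, g, j} are pairwise adjacent, and any tree decomposition puts a clique entirely inside one bag — forcing width ≥ 4. Therefore the treewidth is 4.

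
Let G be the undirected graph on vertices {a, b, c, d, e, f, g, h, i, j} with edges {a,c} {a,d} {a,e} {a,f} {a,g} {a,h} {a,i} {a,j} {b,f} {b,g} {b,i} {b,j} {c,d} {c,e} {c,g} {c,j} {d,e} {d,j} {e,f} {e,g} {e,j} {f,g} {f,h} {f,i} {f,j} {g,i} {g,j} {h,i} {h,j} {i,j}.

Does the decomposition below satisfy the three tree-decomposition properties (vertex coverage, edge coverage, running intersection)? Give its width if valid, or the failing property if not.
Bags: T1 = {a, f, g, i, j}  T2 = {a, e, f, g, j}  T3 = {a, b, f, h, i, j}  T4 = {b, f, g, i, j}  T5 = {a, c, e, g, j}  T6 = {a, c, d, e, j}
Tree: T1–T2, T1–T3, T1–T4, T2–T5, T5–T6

A tree decomposition must satisfy three properties: every vertex lies in some bag; for every edge, both endpoints lie together in some bag; and for every vertex, the bags containing it form a connected subtree. Here bags containing vertex b are not connected in the tree, so the decomposition is invalid.

No — bags containing vertex b are not connected in the tree.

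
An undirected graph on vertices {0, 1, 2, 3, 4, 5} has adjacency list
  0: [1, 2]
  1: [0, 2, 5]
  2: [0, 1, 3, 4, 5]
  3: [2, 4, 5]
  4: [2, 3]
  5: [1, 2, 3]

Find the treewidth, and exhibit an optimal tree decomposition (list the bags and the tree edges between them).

Every bag has size at most 3, so the width is 3 − 1 = 2 and tw(G) ≤ 2. On the other hand G contains the 3-clique {0, 1, 2}. A clique must lie in a single bag of any decomposition, so no decomposition can have width below 2. Therefore the treewidth is 2.

Treewidth 2.
One such decomposition:
Bags: B1 = {1, 2, 5}  B2 = {2, 3, 5}  B3 = {2, 3, 4}  B4 = {0, 1, 2}
Tree: B1–B2, B2–B3, B1–B4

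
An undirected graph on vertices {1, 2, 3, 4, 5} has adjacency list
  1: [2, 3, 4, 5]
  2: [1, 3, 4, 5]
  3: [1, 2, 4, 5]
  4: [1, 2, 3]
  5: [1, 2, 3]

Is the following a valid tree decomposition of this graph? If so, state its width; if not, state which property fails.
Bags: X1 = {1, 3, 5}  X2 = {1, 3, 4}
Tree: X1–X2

A tree decomposition must satisfy three properties: every vertex lies in some bag; for every edge, both endpoints lie together in some bag; and for every vertex, the bags containing it form a connected subtree. Here vertex 2 appears in no bag, so the decomposition is invalid.

No — vertex 2 appears in no bag.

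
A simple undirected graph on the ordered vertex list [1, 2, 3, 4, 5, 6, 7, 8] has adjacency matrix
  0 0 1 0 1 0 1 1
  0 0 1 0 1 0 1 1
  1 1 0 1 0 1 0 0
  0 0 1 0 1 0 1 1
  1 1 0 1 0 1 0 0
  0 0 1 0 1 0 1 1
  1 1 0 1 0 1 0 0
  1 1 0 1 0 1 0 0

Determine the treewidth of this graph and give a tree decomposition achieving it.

Treewidth 4.
One such decomposition:
Bags: B1 = {2, 3, 5, 7, 8}  B2 = {3, 4, 5, 7, 8}  B3 = {3, 5, 6, 7, 8}  B4 = {1, 3, 5, 7, 8}
Tree: B1–B2, B2–B3, B3–B4

Every bag has size at most 5, so the width is 5 − 1 = 4 and tw(G) ≤ 4. For the lower bound: the 5 vertex sets {2,8}, {4,7}, {3,6}, {5}, {1} are disjoint, each induces a connected subgraph, and every pair is joined by at least one edge of G. Contracting each set to a single vertex therefore yields K_{5} as a minor, and since treewidth is minor-monotone, tw(G) ≥ tw(K_{5}) = 4. Therefore the treewidth is 4.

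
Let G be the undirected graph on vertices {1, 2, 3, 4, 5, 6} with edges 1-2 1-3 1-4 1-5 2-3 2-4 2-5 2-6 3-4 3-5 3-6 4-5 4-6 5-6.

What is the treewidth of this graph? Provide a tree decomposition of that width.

Treewidth 4.
One optimal decomposition is:
Bags: B1 = {1, 2, 3, 4, 5}  B2 = {2, 3, 4, 5, 6}
Tree: B1–B2

Each bag holds 5 vertices, so the decomposition has width 4, which upper-bounds the treewidth. Conversely, {1, 2, 3, 4, 5} is a clique of size 5, and the vertices of any clique must share a bag in every tree decomposition; so some bag has ≥ 5 vertices and tw(G) ≥ 4. The upper and lower bounds meet at 4, so that is the treewidth.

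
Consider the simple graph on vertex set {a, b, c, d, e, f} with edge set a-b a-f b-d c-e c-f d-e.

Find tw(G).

2

A width-2 tree decomposition is:
Bags: B1 = {b, d, e}  B2 = {b, c, e}  B3 = {b, c, f}  B4 = {a, b, f}
Tree: B1–B2, B2–B3, B3–B4
Each bag holds 3 vertices, so the decomposition has width 2, which upper-bounds the treewidth. Since b–d–e–c–f–a–b is a cycle in G, G is not acyclic. Forests are exactly the graphs of treewidth ≤ 1, so tw(G) ≥ 2. The upper and lower bounds meet at 2, so that is the treewidth.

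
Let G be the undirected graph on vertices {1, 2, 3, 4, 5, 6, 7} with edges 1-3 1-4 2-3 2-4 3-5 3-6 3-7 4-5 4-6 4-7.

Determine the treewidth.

2

A width-2 tree decomposition is:
Bags: B1 = {3, 4, 5}  B2 = {3, 4, 7}  B3 = {3, 4, 6}  B4 = {1, 3, 4}  B5 = {2, 3, 4}
Tree: B1–B2, B2–B3, B3–B4, B4–B5
Every bag has size at most 3, so the width is 3 − 1 = 2 and tw(G) ≤ 2. Since 3–5–4–7–3 is a cycle in G, G is not acyclic. Forests are exactly the graphs of treewidth ≤ 1, so tw(G) ≥ 2. Hence tw(G) = 2 exactly.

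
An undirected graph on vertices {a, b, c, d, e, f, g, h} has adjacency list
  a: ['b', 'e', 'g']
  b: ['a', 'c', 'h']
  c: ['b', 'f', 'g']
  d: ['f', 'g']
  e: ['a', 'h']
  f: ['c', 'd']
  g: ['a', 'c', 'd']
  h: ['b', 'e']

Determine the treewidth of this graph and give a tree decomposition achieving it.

Every bag has size at most 3, so the width is 3 − 1 = 2 and tw(G) ≤ 2. For the lower bound, G contains the cycle d–f–c–g–d, so G is not a forest; only forests have treewidth ≤ 1, hence tw(G) ≥ 2. Therefore the treewidth is 2.

Treewidth 2.
One optimal decomposition is:
Bags: B1 = {d, f, g}  B2 = {c, f, g}  B3 = {a, c, g}  B4 = {a, b, c}  B5 = {a, b, e}  B6 = {b, e, h}
Tree: B1–B2, B2–B3, B3–B4, B4–B5, B5–B6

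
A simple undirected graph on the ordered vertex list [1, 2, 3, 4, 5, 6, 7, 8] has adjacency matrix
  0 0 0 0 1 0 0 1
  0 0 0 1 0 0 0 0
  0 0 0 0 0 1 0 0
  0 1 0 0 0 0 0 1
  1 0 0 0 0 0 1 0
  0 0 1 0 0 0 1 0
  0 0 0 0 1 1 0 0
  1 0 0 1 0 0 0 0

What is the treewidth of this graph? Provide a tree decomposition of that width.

Treewidth 1.
One such decomposition:
Bags: B1 = {3, 6}  B2 = {6, 7}  B3 = {5, 7}  B4 = {1, 5}  B5 = {1, 8}  B6 = {4, 8}  B7 = {2, 4}
Tree: B1–B2, B2–B3, B3–B4, B4–B5, B5–B6, B6–B7

Every bag has size at most 2, so the width is 2 − 1 = 1 and tw(G) ≤ 1. G has an edge, so its treewidth is at least 1. Therefore the treewidth is 1.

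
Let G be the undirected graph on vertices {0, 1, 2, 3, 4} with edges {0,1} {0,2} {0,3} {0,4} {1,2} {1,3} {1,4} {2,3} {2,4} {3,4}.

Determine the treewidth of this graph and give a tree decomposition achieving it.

Treewidth 4.
One optimal decomposition is:
Bags: B1 = {0, 1, 2, 3, 4}
Tree: (single bag)

With just one bag of size 5, the width is 5 − 1 = 4, so tw(G) ≤ 4. For the lower bound, the 5 vertices {0, 1, 2, 3, 4} are pairwise adjacent, and any tree decomposition puts a clique entirely inside one bag — forcing width ≥ 4. Therefore the treewidth is 4.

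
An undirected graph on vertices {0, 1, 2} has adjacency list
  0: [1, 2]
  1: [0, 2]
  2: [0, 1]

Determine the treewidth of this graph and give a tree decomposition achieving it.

Treewidth 2.
Bags: B1 = {0, 1, 2}
Tree: (single bag)

A single bag containing all 3 vertices is trivially a valid decomposition of width 2. On the other hand G contains the 3-clique {0, 1, 2}. A clique must lie in a single bag of any decomposition, so no decomposition can have width below 2. Combining the bounds, tw(G) = 2.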